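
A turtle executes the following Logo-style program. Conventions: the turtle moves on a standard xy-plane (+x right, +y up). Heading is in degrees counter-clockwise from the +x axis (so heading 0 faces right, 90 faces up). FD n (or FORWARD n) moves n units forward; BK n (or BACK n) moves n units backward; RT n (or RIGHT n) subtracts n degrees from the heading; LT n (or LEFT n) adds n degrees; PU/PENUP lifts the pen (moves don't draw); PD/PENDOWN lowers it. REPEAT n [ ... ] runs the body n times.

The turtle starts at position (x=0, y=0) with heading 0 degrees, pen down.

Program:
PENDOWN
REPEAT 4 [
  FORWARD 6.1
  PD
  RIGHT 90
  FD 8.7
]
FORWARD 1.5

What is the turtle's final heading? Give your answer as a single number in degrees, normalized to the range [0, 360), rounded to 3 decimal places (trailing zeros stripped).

Executing turtle program step by step:
Start: pos=(0,0), heading=0, pen down
PD: pen down
REPEAT 4 [
  -- iteration 1/4 --
  FD 6.1: (0,0) -> (6.1,0) [heading=0, draw]
  PD: pen down
  RT 90: heading 0 -> 270
  FD 8.7: (6.1,0) -> (6.1,-8.7) [heading=270, draw]
  -- iteration 2/4 --
  FD 6.1: (6.1,-8.7) -> (6.1,-14.8) [heading=270, draw]
  PD: pen down
  RT 90: heading 270 -> 180
  FD 8.7: (6.1,-14.8) -> (-2.6,-14.8) [heading=180, draw]
  -- iteration 3/4 --
  FD 6.1: (-2.6,-14.8) -> (-8.7,-14.8) [heading=180, draw]
  PD: pen down
  RT 90: heading 180 -> 90
  FD 8.7: (-8.7,-14.8) -> (-8.7,-6.1) [heading=90, draw]
  -- iteration 4/4 --
  FD 6.1: (-8.7,-6.1) -> (-8.7,0) [heading=90, draw]
  PD: pen down
  RT 90: heading 90 -> 0
  FD 8.7: (-8.7,0) -> (0,0) [heading=0, draw]
]
FD 1.5: (0,0) -> (1.5,0) [heading=0, draw]
Final: pos=(1.5,0), heading=0, 9 segment(s) drawn

Answer: 0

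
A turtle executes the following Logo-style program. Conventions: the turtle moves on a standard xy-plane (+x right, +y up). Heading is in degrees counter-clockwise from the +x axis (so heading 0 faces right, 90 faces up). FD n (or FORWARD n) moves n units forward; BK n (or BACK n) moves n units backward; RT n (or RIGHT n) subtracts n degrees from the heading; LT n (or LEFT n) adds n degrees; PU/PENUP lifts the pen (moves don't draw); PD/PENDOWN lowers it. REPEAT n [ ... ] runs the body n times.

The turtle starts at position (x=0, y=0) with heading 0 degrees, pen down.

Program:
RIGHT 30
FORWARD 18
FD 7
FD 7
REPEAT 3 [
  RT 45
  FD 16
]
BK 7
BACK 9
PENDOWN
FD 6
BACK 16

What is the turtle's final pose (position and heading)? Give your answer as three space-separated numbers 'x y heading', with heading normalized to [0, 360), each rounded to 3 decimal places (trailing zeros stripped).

Executing turtle program step by step:
Start: pos=(0,0), heading=0, pen down
RT 30: heading 0 -> 330
FD 18: (0,0) -> (15.588,-9) [heading=330, draw]
FD 7: (15.588,-9) -> (21.651,-12.5) [heading=330, draw]
FD 7: (21.651,-12.5) -> (27.713,-16) [heading=330, draw]
REPEAT 3 [
  -- iteration 1/3 --
  RT 45: heading 330 -> 285
  FD 16: (27.713,-16) -> (31.854,-31.455) [heading=285, draw]
  -- iteration 2/3 --
  RT 45: heading 285 -> 240
  FD 16: (31.854,-31.455) -> (23.854,-45.311) [heading=240, draw]
  -- iteration 3/3 --
  RT 45: heading 240 -> 195
  FD 16: (23.854,-45.311) -> (8.399,-49.452) [heading=195, draw]
]
BK 7: (8.399,-49.452) -> (15.161,-47.641) [heading=195, draw]
BK 9: (15.161,-47.641) -> (23.854,-45.311) [heading=195, draw]
PD: pen down
FD 6: (23.854,-45.311) -> (18.058,-46.864) [heading=195, draw]
BK 16: (18.058,-46.864) -> (33.513,-42.723) [heading=195, draw]
Final: pos=(33.513,-42.723), heading=195, 10 segment(s) drawn

Answer: 33.513 -42.723 195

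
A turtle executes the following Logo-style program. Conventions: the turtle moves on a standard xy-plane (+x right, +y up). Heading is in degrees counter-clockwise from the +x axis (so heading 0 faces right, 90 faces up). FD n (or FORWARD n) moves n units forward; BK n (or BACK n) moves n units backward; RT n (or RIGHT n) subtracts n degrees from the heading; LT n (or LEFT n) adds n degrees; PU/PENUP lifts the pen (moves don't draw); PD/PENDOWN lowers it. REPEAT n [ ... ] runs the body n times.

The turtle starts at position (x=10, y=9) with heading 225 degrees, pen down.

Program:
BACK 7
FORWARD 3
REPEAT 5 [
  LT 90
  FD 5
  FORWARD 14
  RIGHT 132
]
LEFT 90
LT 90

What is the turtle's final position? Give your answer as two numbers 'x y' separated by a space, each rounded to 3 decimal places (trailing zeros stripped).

Executing turtle program step by step:
Start: pos=(10,9), heading=225, pen down
BK 7: (10,9) -> (14.95,13.95) [heading=225, draw]
FD 3: (14.95,13.95) -> (12.828,11.828) [heading=225, draw]
REPEAT 5 [
  -- iteration 1/5 --
  LT 90: heading 225 -> 315
  FD 5: (12.828,11.828) -> (16.364,8.293) [heading=315, draw]
  FD 14: (16.364,8.293) -> (26.263,-1.607) [heading=315, draw]
  RT 132: heading 315 -> 183
  -- iteration 2/5 --
  LT 90: heading 183 -> 273
  FD 5: (26.263,-1.607) -> (26.525,-6.6) [heading=273, draw]
  FD 14: (26.525,-6.6) -> (27.258,-20.581) [heading=273, draw]
  RT 132: heading 273 -> 141
  -- iteration 3/5 --
  LT 90: heading 141 -> 231
  FD 5: (27.258,-20.581) -> (24.111,-24.466) [heading=231, draw]
  FD 14: (24.111,-24.466) -> (15.301,-35.346) [heading=231, draw]
  RT 132: heading 231 -> 99
  -- iteration 4/5 --
  LT 90: heading 99 -> 189
  FD 5: (15.301,-35.346) -> (10.362,-36.129) [heading=189, draw]
  FD 14: (10.362,-36.129) -> (-3.465,-38.319) [heading=189, draw]
  RT 132: heading 189 -> 57
  -- iteration 5/5 --
  LT 90: heading 57 -> 147
  FD 5: (-3.465,-38.319) -> (-7.659,-35.595) [heading=147, draw]
  FD 14: (-7.659,-35.595) -> (-19.4,-27.97) [heading=147, draw]
  RT 132: heading 147 -> 15
]
LT 90: heading 15 -> 105
LT 90: heading 105 -> 195
Final: pos=(-19.4,-27.97), heading=195, 12 segment(s) drawn

Answer: -19.4 -27.97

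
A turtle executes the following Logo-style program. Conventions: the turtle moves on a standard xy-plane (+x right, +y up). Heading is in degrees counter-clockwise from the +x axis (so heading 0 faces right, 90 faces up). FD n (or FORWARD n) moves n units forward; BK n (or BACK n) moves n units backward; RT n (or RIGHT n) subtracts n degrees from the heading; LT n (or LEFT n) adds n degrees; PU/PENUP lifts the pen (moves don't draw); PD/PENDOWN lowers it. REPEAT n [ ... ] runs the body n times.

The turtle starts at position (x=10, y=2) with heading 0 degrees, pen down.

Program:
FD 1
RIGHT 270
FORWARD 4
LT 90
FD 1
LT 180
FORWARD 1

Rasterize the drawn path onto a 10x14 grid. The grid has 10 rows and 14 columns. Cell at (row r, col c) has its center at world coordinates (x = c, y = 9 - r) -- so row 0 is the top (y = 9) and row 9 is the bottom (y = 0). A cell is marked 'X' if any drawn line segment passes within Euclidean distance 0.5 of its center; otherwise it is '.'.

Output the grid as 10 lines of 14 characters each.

Answer: ..............
..............
..............
..........XX..
...........X..
...........X..
...........X..
..........XX..
..............
..............

Derivation:
Segment 0: (10,2) -> (11,2)
Segment 1: (11,2) -> (11,6)
Segment 2: (11,6) -> (10,6)
Segment 3: (10,6) -> (11,6)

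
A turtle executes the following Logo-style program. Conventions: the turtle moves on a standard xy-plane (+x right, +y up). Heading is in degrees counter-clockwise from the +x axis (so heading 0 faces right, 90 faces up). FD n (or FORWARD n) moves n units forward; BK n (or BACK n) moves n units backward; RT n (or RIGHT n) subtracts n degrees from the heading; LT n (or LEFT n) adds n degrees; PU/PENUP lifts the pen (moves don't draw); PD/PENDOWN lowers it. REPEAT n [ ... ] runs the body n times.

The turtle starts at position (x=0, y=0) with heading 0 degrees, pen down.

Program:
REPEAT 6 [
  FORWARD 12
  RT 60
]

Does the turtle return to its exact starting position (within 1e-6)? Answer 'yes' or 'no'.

Executing turtle program step by step:
Start: pos=(0,0), heading=0, pen down
REPEAT 6 [
  -- iteration 1/6 --
  FD 12: (0,0) -> (12,0) [heading=0, draw]
  RT 60: heading 0 -> 300
  -- iteration 2/6 --
  FD 12: (12,0) -> (18,-10.392) [heading=300, draw]
  RT 60: heading 300 -> 240
  -- iteration 3/6 --
  FD 12: (18,-10.392) -> (12,-20.785) [heading=240, draw]
  RT 60: heading 240 -> 180
  -- iteration 4/6 --
  FD 12: (12,-20.785) -> (0,-20.785) [heading=180, draw]
  RT 60: heading 180 -> 120
  -- iteration 5/6 --
  FD 12: (0,-20.785) -> (-6,-10.392) [heading=120, draw]
  RT 60: heading 120 -> 60
  -- iteration 6/6 --
  FD 12: (-6,-10.392) -> (0,0) [heading=60, draw]
  RT 60: heading 60 -> 0
]
Final: pos=(0,0), heading=0, 6 segment(s) drawn

Start position: (0, 0)
Final position: (0, 0)
Distance = 0; < 1e-6 -> CLOSED

Answer: yes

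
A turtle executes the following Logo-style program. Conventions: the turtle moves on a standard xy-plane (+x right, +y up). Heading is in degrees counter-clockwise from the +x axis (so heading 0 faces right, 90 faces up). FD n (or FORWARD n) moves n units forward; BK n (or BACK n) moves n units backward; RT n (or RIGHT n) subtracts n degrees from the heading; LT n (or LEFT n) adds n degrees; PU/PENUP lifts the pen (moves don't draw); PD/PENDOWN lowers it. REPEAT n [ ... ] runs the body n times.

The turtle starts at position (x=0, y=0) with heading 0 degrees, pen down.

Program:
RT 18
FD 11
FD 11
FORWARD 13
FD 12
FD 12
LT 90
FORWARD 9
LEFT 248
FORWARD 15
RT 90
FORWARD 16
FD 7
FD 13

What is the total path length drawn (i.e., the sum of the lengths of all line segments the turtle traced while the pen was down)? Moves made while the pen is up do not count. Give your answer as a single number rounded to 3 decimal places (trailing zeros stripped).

Answer: 119

Derivation:
Executing turtle program step by step:
Start: pos=(0,0), heading=0, pen down
RT 18: heading 0 -> 342
FD 11: (0,0) -> (10.462,-3.399) [heading=342, draw]
FD 11: (10.462,-3.399) -> (20.923,-6.798) [heading=342, draw]
FD 13: (20.923,-6.798) -> (33.287,-10.816) [heading=342, draw]
FD 12: (33.287,-10.816) -> (44.7,-14.524) [heading=342, draw]
FD 12: (44.7,-14.524) -> (56.112,-18.232) [heading=342, draw]
LT 90: heading 342 -> 72
FD 9: (56.112,-18.232) -> (58.893,-9.672) [heading=72, draw]
LT 248: heading 72 -> 320
FD 15: (58.893,-9.672) -> (70.384,-19.314) [heading=320, draw]
RT 90: heading 320 -> 230
FD 16: (70.384,-19.314) -> (60.1,-31.571) [heading=230, draw]
FD 7: (60.1,-31.571) -> (55.6,-36.933) [heading=230, draw]
FD 13: (55.6,-36.933) -> (47.244,-46.892) [heading=230, draw]
Final: pos=(47.244,-46.892), heading=230, 10 segment(s) drawn

Segment lengths:
  seg 1: (0,0) -> (10.462,-3.399), length = 11
  seg 2: (10.462,-3.399) -> (20.923,-6.798), length = 11
  seg 3: (20.923,-6.798) -> (33.287,-10.816), length = 13
  seg 4: (33.287,-10.816) -> (44.7,-14.524), length = 12
  seg 5: (44.7,-14.524) -> (56.112,-18.232), length = 12
  seg 6: (56.112,-18.232) -> (58.893,-9.672), length = 9
  seg 7: (58.893,-9.672) -> (70.384,-19.314), length = 15
  seg 8: (70.384,-19.314) -> (60.1,-31.571), length = 16
  seg 9: (60.1,-31.571) -> (55.6,-36.933), length = 7
  seg 10: (55.6,-36.933) -> (47.244,-46.892), length = 13
Total = 119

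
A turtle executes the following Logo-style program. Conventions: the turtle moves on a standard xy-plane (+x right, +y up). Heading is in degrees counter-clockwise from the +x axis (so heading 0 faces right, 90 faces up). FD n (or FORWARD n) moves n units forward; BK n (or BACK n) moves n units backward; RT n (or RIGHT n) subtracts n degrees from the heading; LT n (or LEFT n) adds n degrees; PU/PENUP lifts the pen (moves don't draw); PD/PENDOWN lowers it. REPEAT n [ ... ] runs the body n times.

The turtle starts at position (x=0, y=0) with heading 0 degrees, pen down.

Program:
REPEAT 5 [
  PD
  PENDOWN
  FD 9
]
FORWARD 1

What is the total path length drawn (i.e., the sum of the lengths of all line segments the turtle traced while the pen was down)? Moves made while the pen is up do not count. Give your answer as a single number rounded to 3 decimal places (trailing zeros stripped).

Executing turtle program step by step:
Start: pos=(0,0), heading=0, pen down
REPEAT 5 [
  -- iteration 1/5 --
  PD: pen down
  PD: pen down
  FD 9: (0,0) -> (9,0) [heading=0, draw]
  -- iteration 2/5 --
  PD: pen down
  PD: pen down
  FD 9: (9,0) -> (18,0) [heading=0, draw]
  -- iteration 3/5 --
  PD: pen down
  PD: pen down
  FD 9: (18,0) -> (27,0) [heading=0, draw]
  -- iteration 4/5 --
  PD: pen down
  PD: pen down
  FD 9: (27,0) -> (36,0) [heading=0, draw]
  -- iteration 5/5 --
  PD: pen down
  PD: pen down
  FD 9: (36,0) -> (45,0) [heading=0, draw]
]
FD 1: (45,0) -> (46,0) [heading=0, draw]
Final: pos=(46,0), heading=0, 6 segment(s) drawn

Segment lengths:
  seg 1: (0,0) -> (9,0), length = 9
  seg 2: (9,0) -> (18,0), length = 9
  seg 3: (18,0) -> (27,0), length = 9
  seg 4: (27,0) -> (36,0), length = 9
  seg 5: (36,0) -> (45,0), length = 9
  seg 6: (45,0) -> (46,0), length = 1
Total = 46

Answer: 46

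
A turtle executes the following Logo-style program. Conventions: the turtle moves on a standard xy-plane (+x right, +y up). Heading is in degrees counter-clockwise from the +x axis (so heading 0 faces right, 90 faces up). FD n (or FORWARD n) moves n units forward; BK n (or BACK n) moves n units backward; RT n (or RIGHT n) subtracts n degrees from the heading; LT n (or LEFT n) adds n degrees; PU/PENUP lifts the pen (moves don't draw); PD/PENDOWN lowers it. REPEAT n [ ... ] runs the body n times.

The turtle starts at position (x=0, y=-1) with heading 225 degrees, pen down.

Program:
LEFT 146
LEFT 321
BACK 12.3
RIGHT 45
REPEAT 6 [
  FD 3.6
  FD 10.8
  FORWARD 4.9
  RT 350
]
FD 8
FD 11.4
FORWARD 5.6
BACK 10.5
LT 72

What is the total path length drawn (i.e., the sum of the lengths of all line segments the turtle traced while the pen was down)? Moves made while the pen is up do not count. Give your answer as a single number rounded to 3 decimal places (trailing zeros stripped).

Answer: 163.6

Derivation:
Executing turtle program step by step:
Start: pos=(0,-1), heading=225, pen down
LT 146: heading 225 -> 11
LT 321: heading 11 -> 332
BK 12.3: (0,-1) -> (-10.86,4.775) [heading=332, draw]
RT 45: heading 332 -> 287
REPEAT 6 [
  -- iteration 1/6 --
  FD 3.6: (-10.86,4.775) -> (-9.808,1.332) [heading=287, draw]
  FD 10.8: (-9.808,1.332) -> (-6.65,-8.996) [heading=287, draw]
  FD 4.9: (-6.65,-8.996) -> (-5.217,-13.682) [heading=287, draw]
  RT 350: heading 287 -> 297
  -- iteration 2/6 --
  FD 3.6: (-5.217,-13.682) -> (-3.583,-16.89) [heading=297, draw]
  FD 10.8: (-3.583,-16.89) -> (1.32,-26.513) [heading=297, draw]
  FD 4.9: (1.32,-26.513) -> (3.545,-30.879) [heading=297, draw]
  RT 350: heading 297 -> 307
  -- iteration 3/6 --
  FD 3.6: (3.545,-30.879) -> (5.711,-33.754) [heading=307, draw]
  FD 10.8: (5.711,-33.754) -> (12.211,-42.379) [heading=307, draw]
  FD 4.9: (12.211,-42.379) -> (15.16,-46.292) [heading=307, draw]
  RT 350: heading 307 -> 317
  -- iteration 4/6 --
  FD 3.6: (15.16,-46.292) -> (17.792,-48.747) [heading=317, draw]
  FD 10.8: (17.792,-48.747) -> (25.691,-56.113) [heading=317, draw]
  FD 4.9: (25.691,-56.113) -> (29.275,-59.455) [heading=317, draw]
  RT 350: heading 317 -> 327
  -- iteration 5/6 --
  FD 3.6: (29.275,-59.455) -> (32.294,-61.416) [heading=327, draw]
  FD 10.8: (32.294,-61.416) -> (41.352,-67.298) [heading=327, draw]
  FD 4.9: (41.352,-67.298) -> (45.461,-69.966) [heading=327, draw]
  RT 350: heading 327 -> 337
  -- iteration 6/6 --
  FD 3.6: (45.461,-69.966) -> (48.775,-71.373) [heading=337, draw]
  FD 10.8: (48.775,-71.373) -> (58.716,-75.593) [heading=337, draw]
  FD 4.9: (58.716,-75.593) -> (63.227,-77.507) [heading=337, draw]
  RT 350: heading 337 -> 347
]
FD 8: (63.227,-77.507) -> (71.022,-79.307) [heading=347, draw]
FD 11.4: (71.022,-79.307) -> (82.13,-81.872) [heading=347, draw]
FD 5.6: (82.13,-81.872) -> (87.586,-83.131) [heading=347, draw]
BK 10.5: (87.586,-83.131) -> (77.355,-80.769) [heading=347, draw]
LT 72: heading 347 -> 59
Final: pos=(77.355,-80.769), heading=59, 23 segment(s) drawn

Segment lengths:
  seg 1: (0,-1) -> (-10.86,4.775), length = 12.3
  seg 2: (-10.86,4.775) -> (-9.808,1.332), length = 3.6
  seg 3: (-9.808,1.332) -> (-6.65,-8.996), length = 10.8
  seg 4: (-6.65,-8.996) -> (-5.217,-13.682), length = 4.9
  seg 5: (-5.217,-13.682) -> (-3.583,-16.89), length = 3.6
  seg 6: (-3.583,-16.89) -> (1.32,-26.513), length = 10.8
  seg 7: (1.32,-26.513) -> (3.545,-30.879), length = 4.9
  seg 8: (3.545,-30.879) -> (5.711,-33.754), length = 3.6
  seg 9: (5.711,-33.754) -> (12.211,-42.379), length = 10.8
  seg 10: (12.211,-42.379) -> (15.16,-46.292), length = 4.9
  seg 11: (15.16,-46.292) -> (17.792,-48.747), length = 3.6
  seg 12: (17.792,-48.747) -> (25.691,-56.113), length = 10.8
  seg 13: (25.691,-56.113) -> (29.275,-59.455), length = 4.9
  seg 14: (29.275,-59.455) -> (32.294,-61.416), length = 3.6
  seg 15: (32.294,-61.416) -> (41.352,-67.298), length = 10.8
  seg 16: (41.352,-67.298) -> (45.461,-69.966), length = 4.9
  seg 17: (45.461,-69.966) -> (48.775,-71.373), length = 3.6
  seg 18: (48.775,-71.373) -> (58.716,-75.593), length = 10.8
  seg 19: (58.716,-75.593) -> (63.227,-77.507), length = 4.9
  seg 20: (63.227,-77.507) -> (71.022,-79.307), length = 8
  seg 21: (71.022,-79.307) -> (82.13,-81.872), length = 11.4
  seg 22: (82.13,-81.872) -> (87.586,-83.131), length = 5.6
  seg 23: (87.586,-83.131) -> (77.355,-80.769), length = 10.5
Total = 163.6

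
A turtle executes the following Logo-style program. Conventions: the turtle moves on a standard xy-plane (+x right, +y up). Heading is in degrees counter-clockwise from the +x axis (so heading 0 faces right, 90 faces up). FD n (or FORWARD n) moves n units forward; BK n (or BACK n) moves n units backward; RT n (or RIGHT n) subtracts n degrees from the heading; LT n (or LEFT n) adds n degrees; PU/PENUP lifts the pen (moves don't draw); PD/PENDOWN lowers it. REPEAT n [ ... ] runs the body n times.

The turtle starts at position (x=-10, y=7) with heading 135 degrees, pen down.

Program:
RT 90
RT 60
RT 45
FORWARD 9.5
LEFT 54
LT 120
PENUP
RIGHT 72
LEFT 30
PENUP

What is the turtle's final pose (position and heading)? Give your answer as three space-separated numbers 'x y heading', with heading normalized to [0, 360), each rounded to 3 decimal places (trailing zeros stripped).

Executing turtle program step by step:
Start: pos=(-10,7), heading=135, pen down
RT 90: heading 135 -> 45
RT 60: heading 45 -> 345
RT 45: heading 345 -> 300
FD 9.5: (-10,7) -> (-5.25,-1.227) [heading=300, draw]
LT 54: heading 300 -> 354
LT 120: heading 354 -> 114
PU: pen up
RT 72: heading 114 -> 42
LT 30: heading 42 -> 72
PU: pen up
Final: pos=(-5.25,-1.227), heading=72, 1 segment(s) drawn

Answer: -5.25 -1.227 72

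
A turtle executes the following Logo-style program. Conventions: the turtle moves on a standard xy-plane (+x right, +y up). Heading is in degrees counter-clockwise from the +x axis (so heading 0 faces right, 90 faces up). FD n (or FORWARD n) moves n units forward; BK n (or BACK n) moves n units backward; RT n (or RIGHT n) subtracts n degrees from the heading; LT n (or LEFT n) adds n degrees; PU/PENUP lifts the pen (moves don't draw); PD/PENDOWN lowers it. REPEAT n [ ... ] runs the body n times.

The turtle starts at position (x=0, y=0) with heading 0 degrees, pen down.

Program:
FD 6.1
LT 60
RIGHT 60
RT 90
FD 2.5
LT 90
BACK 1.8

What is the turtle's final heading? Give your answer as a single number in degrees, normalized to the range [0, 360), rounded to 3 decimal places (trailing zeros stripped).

Executing turtle program step by step:
Start: pos=(0,0), heading=0, pen down
FD 6.1: (0,0) -> (6.1,0) [heading=0, draw]
LT 60: heading 0 -> 60
RT 60: heading 60 -> 0
RT 90: heading 0 -> 270
FD 2.5: (6.1,0) -> (6.1,-2.5) [heading=270, draw]
LT 90: heading 270 -> 0
BK 1.8: (6.1,-2.5) -> (4.3,-2.5) [heading=0, draw]
Final: pos=(4.3,-2.5), heading=0, 3 segment(s) drawn

Answer: 0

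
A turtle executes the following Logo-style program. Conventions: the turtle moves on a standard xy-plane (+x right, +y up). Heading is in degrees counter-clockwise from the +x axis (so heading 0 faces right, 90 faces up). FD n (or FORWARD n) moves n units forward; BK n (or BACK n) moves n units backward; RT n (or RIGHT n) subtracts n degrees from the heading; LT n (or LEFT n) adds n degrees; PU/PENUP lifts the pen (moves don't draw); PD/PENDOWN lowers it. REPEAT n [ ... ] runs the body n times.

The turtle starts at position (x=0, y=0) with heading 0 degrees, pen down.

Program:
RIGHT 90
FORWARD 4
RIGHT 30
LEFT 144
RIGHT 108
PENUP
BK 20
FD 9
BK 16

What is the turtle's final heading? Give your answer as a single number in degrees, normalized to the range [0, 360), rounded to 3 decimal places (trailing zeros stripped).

Answer: 276

Derivation:
Executing turtle program step by step:
Start: pos=(0,0), heading=0, pen down
RT 90: heading 0 -> 270
FD 4: (0,0) -> (0,-4) [heading=270, draw]
RT 30: heading 270 -> 240
LT 144: heading 240 -> 24
RT 108: heading 24 -> 276
PU: pen up
BK 20: (0,-4) -> (-2.091,15.89) [heading=276, move]
FD 9: (-2.091,15.89) -> (-1.15,6.94) [heading=276, move]
BK 16: (-1.15,6.94) -> (-2.822,22.852) [heading=276, move]
Final: pos=(-2.822,22.852), heading=276, 1 segment(s) drawn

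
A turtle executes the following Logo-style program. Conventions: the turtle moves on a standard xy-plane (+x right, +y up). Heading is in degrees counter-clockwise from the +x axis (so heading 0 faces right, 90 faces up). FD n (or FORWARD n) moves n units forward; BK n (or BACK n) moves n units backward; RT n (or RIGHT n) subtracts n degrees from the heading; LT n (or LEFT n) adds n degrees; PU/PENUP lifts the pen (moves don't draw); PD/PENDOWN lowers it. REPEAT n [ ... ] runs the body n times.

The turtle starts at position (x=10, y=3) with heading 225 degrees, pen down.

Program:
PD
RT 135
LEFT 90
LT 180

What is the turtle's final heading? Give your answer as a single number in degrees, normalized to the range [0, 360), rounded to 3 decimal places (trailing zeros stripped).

Answer: 0

Derivation:
Executing turtle program step by step:
Start: pos=(10,3), heading=225, pen down
PD: pen down
RT 135: heading 225 -> 90
LT 90: heading 90 -> 180
LT 180: heading 180 -> 0
Final: pos=(10,3), heading=0, 0 segment(s) drawn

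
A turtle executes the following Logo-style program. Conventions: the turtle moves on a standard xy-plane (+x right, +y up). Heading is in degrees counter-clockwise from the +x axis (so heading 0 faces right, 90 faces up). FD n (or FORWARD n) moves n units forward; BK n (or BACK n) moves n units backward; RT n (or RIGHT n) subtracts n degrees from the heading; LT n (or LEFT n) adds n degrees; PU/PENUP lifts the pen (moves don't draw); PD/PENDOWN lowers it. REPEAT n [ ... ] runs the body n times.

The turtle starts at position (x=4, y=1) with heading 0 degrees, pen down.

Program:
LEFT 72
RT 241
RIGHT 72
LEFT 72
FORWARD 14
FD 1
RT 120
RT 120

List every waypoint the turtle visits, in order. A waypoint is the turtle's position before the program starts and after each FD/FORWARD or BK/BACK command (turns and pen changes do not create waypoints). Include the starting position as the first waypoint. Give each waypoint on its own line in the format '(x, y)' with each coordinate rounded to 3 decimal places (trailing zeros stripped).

Executing turtle program step by step:
Start: pos=(4,1), heading=0, pen down
LT 72: heading 0 -> 72
RT 241: heading 72 -> 191
RT 72: heading 191 -> 119
LT 72: heading 119 -> 191
FD 14: (4,1) -> (-9.743,-1.671) [heading=191, draw]
FD 1: (-9.743,-1.671) -> (-10.724,-1.862) [heading=191, draw]
RT 120: heading 191 -> 71
RT 120: heading 71 -> 311
Final: pos=(-10.724,-1.862), heading=311, 2 segment(s) drawn
Waypoints (3 total):
(4, 1)
(-9.743, -1.671)
(-10.724, -1.862)

Answer: (4, 1)
(-9.743, -1.671)
(-10.724, -1.862)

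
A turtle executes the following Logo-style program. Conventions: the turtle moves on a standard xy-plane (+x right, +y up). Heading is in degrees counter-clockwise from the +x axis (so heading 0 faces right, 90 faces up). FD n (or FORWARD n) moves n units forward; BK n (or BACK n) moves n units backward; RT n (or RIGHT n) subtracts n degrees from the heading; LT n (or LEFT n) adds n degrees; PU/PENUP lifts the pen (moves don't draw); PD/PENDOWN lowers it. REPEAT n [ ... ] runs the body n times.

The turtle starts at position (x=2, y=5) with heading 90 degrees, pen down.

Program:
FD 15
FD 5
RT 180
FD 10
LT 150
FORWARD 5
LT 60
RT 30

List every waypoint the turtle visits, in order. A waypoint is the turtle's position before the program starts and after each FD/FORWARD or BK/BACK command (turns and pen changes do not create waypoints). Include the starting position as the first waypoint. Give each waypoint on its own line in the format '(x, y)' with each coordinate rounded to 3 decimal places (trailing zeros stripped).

Executing turtle program step by step:
Start: pos=(2,5), heading=90, pen down
FD 15: (2,5) -> (2,20) [heading=90, draw]
FD 5: (2,20) -> (2,25) [heading=90, draw]
RT 180: heading 90 -> 270
FD 10: (2,25) -> (2,15) [heading=270, draw]
LT 150: heading 270 -> 60
FD 5: (2,15) -> (4.5,19.33) [heading=60, draw]
LT 60: heading 60 -> 120
RT 30: heading 120 -> 90
Final: pos=(4.5,19.33), heading=90, 4 segment(s) drawn
Waypoints (5 total):
(2, 5)
(2, 20)
(2, 25)
(2, 15)
(4.5, 19.33)

Answer: (2, 5)
(2, 20)
(2, 25)
(2, 15)
(4.5, 19.33)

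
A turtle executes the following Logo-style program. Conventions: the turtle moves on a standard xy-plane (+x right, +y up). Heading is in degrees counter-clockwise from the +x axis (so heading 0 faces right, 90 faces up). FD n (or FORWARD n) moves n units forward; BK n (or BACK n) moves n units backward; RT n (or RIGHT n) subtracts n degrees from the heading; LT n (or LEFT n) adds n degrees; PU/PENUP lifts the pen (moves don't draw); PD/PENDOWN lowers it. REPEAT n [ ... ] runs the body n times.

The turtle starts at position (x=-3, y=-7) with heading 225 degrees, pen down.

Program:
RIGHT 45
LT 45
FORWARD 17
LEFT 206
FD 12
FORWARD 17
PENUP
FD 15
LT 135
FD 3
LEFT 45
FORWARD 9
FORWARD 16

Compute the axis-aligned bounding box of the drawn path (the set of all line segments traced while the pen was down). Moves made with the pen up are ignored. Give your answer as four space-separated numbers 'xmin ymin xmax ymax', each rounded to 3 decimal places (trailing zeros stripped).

Executing turtle program step by step:
Start: pos=(-3,-7), heading=225, pen down
RT 45: heading 225 -> 180
LT 45: heading 180 -> 225
FD 17: (-3,-7) -> (-15.021,-19.021) [heading=225, draw]
LT 206: heading 225 -> 71
FD 12: (-15.021,-19.021) -> (-11.114,-7.675) [heading=71, draw]
FD 17: (-11.114,-7.675) -> (-5.579,8.399) [heading=71, draw]
PU: pen up
FD 15: (-5.579,8.399) -> (-0.696,22.582) [heading=71, move]
LT 135: heading 71 -> 206
FD 3: (-0.696,22.582) -> (-3.392,21.267) [heading=206, move]
LT 45: heading 206 -> 251
FD 9: (-3.392,21.267) -> (-6.322,12.757) [heading=251, move]
FD 16: (-6.322,12.757) -> (-11.531,-2.371) [heading=251, move]
Final: pos=(-11.531,-2.371), heading=251, 3 segment(s) drawn

Segment endpoints: x in {-15.021, -11.114, -5.579, -3}, y in {-19.021, -7.675, -7, 8.399}
xmin=-15.021, ymin=-19.021, xmax=-3, ymax=8.399

Answer: -15.021 -19.021 -3 8.399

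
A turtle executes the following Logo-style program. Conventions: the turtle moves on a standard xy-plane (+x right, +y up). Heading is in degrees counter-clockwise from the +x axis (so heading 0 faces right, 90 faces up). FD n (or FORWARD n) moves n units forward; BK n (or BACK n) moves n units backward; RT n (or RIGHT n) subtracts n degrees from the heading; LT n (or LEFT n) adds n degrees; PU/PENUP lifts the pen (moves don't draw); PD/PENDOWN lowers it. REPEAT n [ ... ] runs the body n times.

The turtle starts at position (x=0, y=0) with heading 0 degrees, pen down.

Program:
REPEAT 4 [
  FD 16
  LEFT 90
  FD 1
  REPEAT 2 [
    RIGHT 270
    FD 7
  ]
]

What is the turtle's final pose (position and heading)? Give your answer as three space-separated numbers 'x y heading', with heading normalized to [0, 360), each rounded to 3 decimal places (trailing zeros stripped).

Answer: 0 0 0

Derivation:
Executing turtle program step by step:
Start: pos=(0,0), heading=0, pen down
REPEAT 4 [
  -- iteration 1/4 --
  FD 16: (0,0) -> (16,0) [heading=0, draw]
  LT 90: heading 0 -> 90
  FD 1: (16,0) -> (16,1) [heading=90, draw]
  REPEAT 2 [
    -- iteration 1/2 --
    RT 270: heading 90 -> 180
    FD 7: (16,1) -> (9,1) [heading=180, draw]
    -- iteration 2/2 --
    RT 270: heading 180 -> 270
    FD 7: (9,1) -> (9,-6) [heading=270, draw]
  ]
  -- iteration 2/4 --
  FD 16: (9,-6) -> (9,-22) [heading=270, draw]
  LT 90: heading 270 -> 0
  FD 1: (9,-22) -> (10,-22) [heading=0, draw]
  REPEAT 2 [
    -- iteration 1/2 --
    RT 270: heading 0 -> 90
    FD 7: (10,-22) -> (10,-15) [heading=90, draw]
    -- iteration 2/2 --
    RT 270: heading 90 -> 180
    FD 7: (10,-15) -> (3,-15) [heading=180, draw]
  ]
  -- iteration 3/4 --
  FD 16: (3,-15) -> (-13,-15) [heading=180, draw]
  LT 90: heading 180 -> 270
  FD 1: (-13,-15) -> (-13,-16) [heading=270, draw]
  REPEAT 2 [
    -- iteration 1/2 --
    RT 270: heading 270 -> 0
    FD 7: (-13,-16) -> (-6,-16) [heading=0, draw]
    -- iteration 2/2 --
    RT 270: heading 0 -> 90
    FD 7: (-6,-16) -> (-6,-9) [heading=90, draw]
  ]
  -- iteration 4/4 --
  FD 16: (-6,-9) -> (-6,7) [heading=90, draw]
  LT 90: heading 90 -> 180
  FD 1: (-6,7) -> (-7,7) [heading=180, draw]
  REPEAT 2 [
    -- iteration 1/2 --
    RT 270: heading 180 -> 270
    FD 7: (-7,7) -> (-7,0) [heading=270, draw]
    -- iteration 2/2 --
    RT 270: heading 270 -> 0
    FD 7: (-7,0) -> (0,0) [heading=0, draw]
  ]
]
Final: pos=(0,0), heading=0, 16 segment(s) drawn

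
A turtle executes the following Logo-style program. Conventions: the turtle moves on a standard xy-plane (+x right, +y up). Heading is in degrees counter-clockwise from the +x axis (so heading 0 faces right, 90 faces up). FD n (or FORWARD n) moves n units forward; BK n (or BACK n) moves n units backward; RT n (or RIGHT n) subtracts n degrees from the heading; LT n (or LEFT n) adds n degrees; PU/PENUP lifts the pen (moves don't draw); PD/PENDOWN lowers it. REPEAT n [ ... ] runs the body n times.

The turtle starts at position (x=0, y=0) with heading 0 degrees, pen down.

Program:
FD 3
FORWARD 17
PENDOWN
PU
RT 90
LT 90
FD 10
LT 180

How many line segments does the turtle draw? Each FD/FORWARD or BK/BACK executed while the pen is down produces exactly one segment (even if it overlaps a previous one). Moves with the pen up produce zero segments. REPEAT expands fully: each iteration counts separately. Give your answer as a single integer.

Executing turtle program step by step:
Start: pos=(0,0), heading=0, pen down
FD 3: (0,0) -> (3,0) [heading=0, draw]
FD 17: (3,0) -> (20,0) [heading=0, draw]
PD: pen down
PU: pen up
RT 90: heading 0 -> 270
LT 90: heading 270 -> 0
FD 10: (20,0) -> (30,0) [heading=0, move]
LT 180: heading 0 -> 180
Final: pos=(30,0), heading=180, 2 segment(s) drawn
Segments drawn: 2

Answer: 2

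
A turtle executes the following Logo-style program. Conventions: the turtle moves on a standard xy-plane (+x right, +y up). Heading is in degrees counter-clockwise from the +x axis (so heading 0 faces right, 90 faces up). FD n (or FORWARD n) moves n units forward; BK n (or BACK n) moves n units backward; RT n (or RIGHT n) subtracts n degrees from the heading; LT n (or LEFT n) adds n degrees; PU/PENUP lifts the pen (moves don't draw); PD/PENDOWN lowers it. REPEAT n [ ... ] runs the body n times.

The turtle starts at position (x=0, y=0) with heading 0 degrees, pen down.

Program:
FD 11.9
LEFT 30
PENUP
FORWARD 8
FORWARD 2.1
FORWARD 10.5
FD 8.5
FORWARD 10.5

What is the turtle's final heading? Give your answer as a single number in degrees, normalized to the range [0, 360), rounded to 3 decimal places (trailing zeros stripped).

Answer: 30

Derivation:
Executing turtle program step by step:
Start: pos=(0,0), heading=0, pen down
FD 11.9: (0,0) -> (11.9,0) [heading=0, draw]
LT 30: heading 0 -> 30
PU: pen up
FD 8: (11.9,0) -> (18.828,4) [heading=30, move]
FD 2.1: (18.828,4) -> (20.647,5.05) [heading=30, move]
FD 10.5: (20.647,5.05) -> (29.74,10.3) [heading=30, move]
FD 8.5: (29.74,10.3) -> (37.101,14.55) [heading=30, move]
FD 10.5: (37.101,14.55) -> (46.195,19.8) [heading=30, move]
Final: pos=(46.195,19.8), heading=30, 1 segment(s) drawn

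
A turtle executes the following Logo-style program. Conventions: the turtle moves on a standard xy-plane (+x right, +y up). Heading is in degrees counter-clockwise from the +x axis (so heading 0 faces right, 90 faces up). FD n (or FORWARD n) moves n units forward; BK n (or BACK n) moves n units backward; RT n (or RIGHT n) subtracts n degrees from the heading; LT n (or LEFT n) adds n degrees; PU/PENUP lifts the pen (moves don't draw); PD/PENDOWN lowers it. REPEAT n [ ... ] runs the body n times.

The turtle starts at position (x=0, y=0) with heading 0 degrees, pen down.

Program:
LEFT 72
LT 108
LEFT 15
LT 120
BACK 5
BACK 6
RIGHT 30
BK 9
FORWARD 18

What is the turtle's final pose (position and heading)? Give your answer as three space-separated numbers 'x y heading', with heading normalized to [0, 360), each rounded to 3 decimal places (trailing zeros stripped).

Executing turtle program step by step:
Start: pos=(0,0), heading=0, pen down
LT 72: heading 0 -> 72
LT 108: heading 72 -> 180
LT 15: heading 180 -> 195
LT 120: heading 195 -> 315
BK 5: (0,0) -> (-3.536,3.536) [heading=315, draw]
BK 6: (-3.536,3.536) -> (-7.778,7.778) [heading=315, draw]
RT 30: heading 315 -> 285
BK 9: (-7.778,7.778) -> (-10.108,16.472) [heading=285, draw]
FD 18: (-10.108,16.472) -> (-5.449,-0.915) [heading=285, draw]
Final: pos=(-5.449,-0.915), heading=285, 4 segment(s) drawn

Answer: -5.449 -0.915 285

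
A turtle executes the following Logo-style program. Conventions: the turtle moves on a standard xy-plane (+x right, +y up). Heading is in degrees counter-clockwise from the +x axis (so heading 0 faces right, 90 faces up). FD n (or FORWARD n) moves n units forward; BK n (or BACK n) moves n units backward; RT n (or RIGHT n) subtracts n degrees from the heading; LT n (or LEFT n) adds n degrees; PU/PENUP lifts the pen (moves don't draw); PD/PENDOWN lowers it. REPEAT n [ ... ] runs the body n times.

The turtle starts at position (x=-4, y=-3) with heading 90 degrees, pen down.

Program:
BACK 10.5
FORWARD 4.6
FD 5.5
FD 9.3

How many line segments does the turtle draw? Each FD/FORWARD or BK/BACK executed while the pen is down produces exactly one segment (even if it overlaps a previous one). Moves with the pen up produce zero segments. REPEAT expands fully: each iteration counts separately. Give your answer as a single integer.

Executing turtle program step by step:
Start: pos=(-4,-3), heading=90, pen down
BK 10.5: (-4,-3) -> (-4,-13.5) [heading=90, draw]
FD 4.6: (-4,-13.5) -> (-4,-8.9) [heading=90, draw]
FD 5.5: (-4,-8.9) -> (-4,-3.4) [heading=90, draw]
FD 9.3: (-4,-3.4) -> (-4,5.9) [heading=90, draw]
Final: pos=(-4,5.9), heading=90, 4 segment(s) drawn
Segments drawn: 4

Answer: 4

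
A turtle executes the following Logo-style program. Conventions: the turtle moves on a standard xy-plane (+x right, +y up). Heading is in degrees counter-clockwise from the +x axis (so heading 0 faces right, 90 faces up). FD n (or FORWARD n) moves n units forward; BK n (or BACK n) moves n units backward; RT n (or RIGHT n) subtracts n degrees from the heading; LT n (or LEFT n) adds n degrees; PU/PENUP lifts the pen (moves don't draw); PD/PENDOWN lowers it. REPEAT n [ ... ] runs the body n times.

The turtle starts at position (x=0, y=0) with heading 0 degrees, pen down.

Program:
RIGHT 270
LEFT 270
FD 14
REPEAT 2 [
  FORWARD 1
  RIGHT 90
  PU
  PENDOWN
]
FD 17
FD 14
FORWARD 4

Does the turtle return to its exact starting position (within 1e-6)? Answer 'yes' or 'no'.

Answer: no

Derivation:
Executing turtle program step by step:
Start: pos=(0,0), heading=0, pen down
RT 270: heading 0 -> 90
LT 270: heading 90 -> 0
FD 14: (0,0) -> (14,0) [heading=0, draw]
REPEAT 2 [
  -- iteration 1/2 --
  FD 1: (14,0) -> (15,0) [heading=0, draw]
  RT 90: heading 0 -> 270
  PU: pen up
  PD: pen down
  -- iteration 2/2 --
  FD 1: (15,0) -> (15,-1) [heading=270, draw]
  RT 90: heading 270 -> 180
  PU: pen up
  PD: pen down
]
FD 17: (15,-1) -> (-2,-1) [heading=180, draw]
FD 14: (-2,-1) -> (-16,-1) [heading=180, draw]
FD 4: (-16,-1) -> (-20,-1) [heading=180, draw]
Final: pos=(-20,-1), heading=180, 6 segment(s) drawn

Start position: (0, 0)
Final position: (-20, -1)
Distance = 20.025; >= 1e-6 -> NOT closed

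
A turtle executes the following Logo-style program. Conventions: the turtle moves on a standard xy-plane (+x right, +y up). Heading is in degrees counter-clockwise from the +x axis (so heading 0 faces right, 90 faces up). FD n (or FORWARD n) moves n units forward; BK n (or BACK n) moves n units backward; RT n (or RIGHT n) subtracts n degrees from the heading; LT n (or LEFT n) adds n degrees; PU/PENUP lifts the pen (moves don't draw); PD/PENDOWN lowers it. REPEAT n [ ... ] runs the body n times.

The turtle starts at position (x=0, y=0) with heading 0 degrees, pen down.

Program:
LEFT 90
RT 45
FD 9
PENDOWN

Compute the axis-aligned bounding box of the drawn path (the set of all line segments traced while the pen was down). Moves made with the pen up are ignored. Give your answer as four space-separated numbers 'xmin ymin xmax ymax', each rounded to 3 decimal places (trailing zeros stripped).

Executing turtle program step by step:
Start: pos=(0,0), heading=0, pen down
LT 90: heading 0 -> 90
RT 45: heading 90 -> 45
FD 9: (0,0) -> (6.364,6.364) [heading=45, draw]
PD: pen down
Final: pos=(6.364,6.364), heading=45, 1 segment(s) drawn

Segment endpoints: x in {0, 6.364}, y in {0, 6.364}
xmin=0, ymin=0, xmax=6.364, ymax=6.364

Answer: 0 0 6.364 6.364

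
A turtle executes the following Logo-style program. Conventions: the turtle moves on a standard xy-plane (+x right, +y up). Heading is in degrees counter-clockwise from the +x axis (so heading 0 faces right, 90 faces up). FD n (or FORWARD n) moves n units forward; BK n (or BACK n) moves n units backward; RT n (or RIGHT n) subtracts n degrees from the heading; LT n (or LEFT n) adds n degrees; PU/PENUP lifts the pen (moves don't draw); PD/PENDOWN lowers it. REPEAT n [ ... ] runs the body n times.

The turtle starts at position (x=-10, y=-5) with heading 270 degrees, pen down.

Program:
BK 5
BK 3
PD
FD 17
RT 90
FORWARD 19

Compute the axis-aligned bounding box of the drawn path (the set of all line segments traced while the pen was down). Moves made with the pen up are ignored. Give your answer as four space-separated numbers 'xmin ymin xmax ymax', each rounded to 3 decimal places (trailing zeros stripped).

Answer: -29 -14 -10 3

Derivation:
Executing turtle program step by step:
Start: pos=(-10,-5), heading=270, pen down
BK 5: (-10,-5) -> (-10,0) [heading=270, draw]
BK 3: (-10,0) -> (-10,3) [heading=270, draw]
PD: pen down
FD 17: (-10,3) -> (-10,-14) [heading=270, draw]
RT 90: heading 270 -> 180
FD 19: (-10,-14) -> (-29,-14) [heading=180, draw]
Final: pos=(-29,-14), heading=180, 4 segment(s) drawn

Segment endpoints: x in {-29, -10, -10, -10}, y in {-14, -14, -5, 0, 3}
xmin=-29, ymin=-14, xmax=-10, ymax=3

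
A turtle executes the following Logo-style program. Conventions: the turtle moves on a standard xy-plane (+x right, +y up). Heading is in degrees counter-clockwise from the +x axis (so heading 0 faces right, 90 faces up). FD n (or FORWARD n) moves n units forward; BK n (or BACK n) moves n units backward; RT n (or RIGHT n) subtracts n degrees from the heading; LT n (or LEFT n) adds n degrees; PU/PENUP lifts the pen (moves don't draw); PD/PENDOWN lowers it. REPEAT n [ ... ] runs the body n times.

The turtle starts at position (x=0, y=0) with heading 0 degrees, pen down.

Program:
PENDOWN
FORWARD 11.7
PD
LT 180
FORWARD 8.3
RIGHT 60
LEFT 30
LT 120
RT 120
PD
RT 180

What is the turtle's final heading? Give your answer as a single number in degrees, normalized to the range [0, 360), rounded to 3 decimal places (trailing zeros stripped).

Executing turtle program step by step:
Start: pos=(0,0), heading=0, pen down
PD: pen down
FD 11.7: (0,0) -> (11.7,0) [heading=0, draw]
PD: pen down
LT 180: heading 0 -> 180
FD 8.3: (11.7,0) -> (3.4,0) [heading=180, draw]
RT 60: heading 180 -> 120
LT 30: heading 120 -> 150
LT 120: heading 150 -> 270
RT 120: heading 270 -> 150
PD: pen down
RT 180: heading 150 -> 330
Final: pos=(3.4,0), heading=330, 2 segment(s) drawn

Answer: 330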